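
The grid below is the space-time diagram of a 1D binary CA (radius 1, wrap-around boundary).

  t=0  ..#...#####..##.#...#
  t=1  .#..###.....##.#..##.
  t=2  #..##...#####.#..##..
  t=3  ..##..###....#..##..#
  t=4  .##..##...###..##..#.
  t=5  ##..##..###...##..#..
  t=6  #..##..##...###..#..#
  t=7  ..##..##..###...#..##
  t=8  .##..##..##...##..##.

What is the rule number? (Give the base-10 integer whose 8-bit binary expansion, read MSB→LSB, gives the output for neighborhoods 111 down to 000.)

43

  [7] ### => .  t=0,i=7
  [6] ##. => .  t=0,i=10
  [5] #.# => #  t=0,i=15
  [4] #.. => .  t=0,i=0
  [3] .## => #  t=0,i=6
  [2] .#. => .  t=0,i=2
  [1] ..# => #  t=0,i=1
  [0] ... => #  t=0,i=4
  bits 00101011 = 43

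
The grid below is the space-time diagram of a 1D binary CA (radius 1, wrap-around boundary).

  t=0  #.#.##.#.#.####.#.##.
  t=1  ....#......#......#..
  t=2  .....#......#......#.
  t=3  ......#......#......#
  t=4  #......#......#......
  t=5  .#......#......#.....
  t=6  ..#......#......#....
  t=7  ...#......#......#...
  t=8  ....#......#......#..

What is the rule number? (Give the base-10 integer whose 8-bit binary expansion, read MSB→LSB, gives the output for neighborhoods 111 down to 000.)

24

  ### -> .   bit 7 = 0  t=0,i=12
  ##. -> .   bit 6 = 0  t=0,i=5
  #.# -> .   bit 5 = 0  t=0,i=1
  #.. -> #   bit 4 = 1  t=1,i=5
  .## -> #   bit 3 = 1  t=0,i=4
  .#. -> .   bit 2 = 0  t=0,i=0
  ..# -> .   bit 1 = 0  t=1,i=3
  ... -> .   bit 0 = 0  t=1,i=0
  bits 00011000 = 24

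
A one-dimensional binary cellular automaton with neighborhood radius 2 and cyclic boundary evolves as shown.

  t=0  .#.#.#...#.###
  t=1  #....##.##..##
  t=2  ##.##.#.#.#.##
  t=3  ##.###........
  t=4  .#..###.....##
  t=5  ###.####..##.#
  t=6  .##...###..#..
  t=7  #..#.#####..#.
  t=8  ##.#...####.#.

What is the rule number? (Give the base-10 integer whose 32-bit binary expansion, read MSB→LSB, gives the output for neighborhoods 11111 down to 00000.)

  nb #####: next=#  (t=7,i=7, bit31=1)
  nb ####.: next=#  (t=2,i=0, bit30=1)
  nb ###.#: next=#  (t=0,i=13, bit29=1)
  nb ###..: next=#  (t=1,i=0, bit28=1)
  nb ##.##: next=.  (t=1,i=7, bit27=0)
  nb ##.#.: next=#  (t=0,i=0, bit26=1)
  nb ##..#: next=#  (t=1,i=10, bit25=1)
  nb ##...: next=#  (t=1,i=1, bit24=1)
  nb #.###: next=.  (t=0,i=11, bit23=0)
  nb #.##.: next=#  (t=1,i=8, bit22=1)
  nb #.#.#: next=.  (t=0,i=1, bit21=0)
  nb #.#..: next=#  (t=0,i=5, bit20=1)
  nb #..##: next=.  (t=1,i=11, bit19=0)
  nb #..#.: next=.  (t=6,i=10, bit18=0)
  nb #...#: next=.  (t=0,i=7, bit17=0)
  nb #....: next=.  (t=1,i=2, bit16=0)
  nb .####: next=.  (t=2,i=13, bit15=0)
  nb .###.: next=#  (t=0,i=12, bit14=1)
  nb .##.#: next=#  (t=1,i=6, bit13=1)
  nb .##..: next=.  (t=1,i=9, bit12=0)
  nb .#.##: next=.  (t=0,i=10, bit11=0)
  nb .#.#.: next=.  (t=0,i=2, bit10=0)
  nb .#..#: next=#  (t=4,i=2, bit9=1)
  nb .#...: next=#  (t=0,i=6, bit8=1)
  nb ..###: next=#  (t=1,i=12, bit7=1)
  nb ..##.: next=.  (t=1,i=5, bit6=0)
  nb ..#.#: next=#  (t=0,i=9, bit5=1)
  nb ..#..: next=.  (t=6,i=11, bit4=0)
  nb ...##: next=#  (t=1,i=4, bit3=1)
  nb ...#.: next=#  (t=0,i=8, bit2=1)
  nb ....#: next=#  (t=1,i=3, bit1=1)
  nb .....: next=.  (t=3,i=8, bit0=0)
  bits 11110111010100000110001110101110 = 4149240750

4149240750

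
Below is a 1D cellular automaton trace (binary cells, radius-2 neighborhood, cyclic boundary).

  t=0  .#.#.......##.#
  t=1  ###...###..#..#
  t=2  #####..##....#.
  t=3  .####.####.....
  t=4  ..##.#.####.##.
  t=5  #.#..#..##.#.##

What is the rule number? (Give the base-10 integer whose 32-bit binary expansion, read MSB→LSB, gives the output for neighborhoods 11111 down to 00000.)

3643462721

  nb #####: next=#  (t=2,i=2, bit31=1)
  nb ####.: next=#  (t=1,i=1, bit30=1)
  nb ###.#: next=.  (t=3,i=4, bit29=0)
  nb ###..: next=#  (t=1,i=2, bit28=1)
  nb ##.##: next=#  (t=3,i=5, bit27=1)
  nb ##.#.: next=.  (t=0,i=13, bit26=0)
  nb ##..#: next=.  (t=1,i=9, bit25=0)
  nb ##...: next=#  (t=1,i=3, bit24=1)
  nb #.###: next=.  (t=2,i=0, bit23=0)
  nb #.##.: next=.  (t=4,i=12, bit22=0)
  nb #.#.#: next=#  (t=0,i=1, bit21=1)
  nb #.#..: next=.  (t=0,i=3, bit20=0)
  nb #..##: next=#  (t=1,i=13, bit19=1)
  nb #..#.: next=.  (t=1,i=10, bit18=0)
  nb #...#: next=#  (t=1,i=4, bit17=1)
  nb #....: next=.  (t=0,i=5, bit16=0)
  nb .####: next=#  (t=1,i=0, bit15=1)
  nb .###.: next=#  (t=1,i=7, bit14=1)
  nb .##.#: next=.  (t=0,i=12, bit13=0)
  nb .##..: next=#  (t=2,i=8, bit12=1)
  nb .#.##: next=.  (t=2,i=14, bit11=0)
  nb .#.#.: next=#  (t=0,i=0, bit10=1)
  nb .#..#: next=.  (t=1,i=12, bit9=0)
  nb .#...: next=.  (t=0,i=4, bit8=0)
  nb ..###: next=.  (t=1,i=6, bit7=0)
  nb ..##.: next=#  (t=0,i=11, bit6=1)
  nb ..#.#: next=.  (t=2,i=13, bit5=0)
  nb ..#..: next=.  (t=1,i=11, bit4=0)
  nb ...##: next=.  (t=0,i=10, bit3=0)
  nb ...#.: next=.  (t=2,i=12, bit2=0)
  nb ....#: next=.  (t=0,i=9, bit1=0)
  nb .....: next=#  (t=0,i=6, bit0=1)
  bits 11011001001010101101010001000001 = 3643462721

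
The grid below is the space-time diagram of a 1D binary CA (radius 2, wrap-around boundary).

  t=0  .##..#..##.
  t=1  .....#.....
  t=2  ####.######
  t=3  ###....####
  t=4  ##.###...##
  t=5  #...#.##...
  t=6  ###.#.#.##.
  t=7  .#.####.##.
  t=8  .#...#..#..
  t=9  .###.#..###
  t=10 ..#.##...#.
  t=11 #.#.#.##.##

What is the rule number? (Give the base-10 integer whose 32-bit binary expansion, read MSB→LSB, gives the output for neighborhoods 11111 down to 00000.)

  nb #####: next=#  (t=2,i=0, bit31=1)
  nb ####.: next=#  (t=2,i=2, bit30=1)
  nb ###.#: next=.  (t=2,i=3, bit29=0)
  nb ###..: next=.  (t=3,i=2, bit28=0)
  nb ##.##: next=.  (t=2,i=4, bit27=0)
  nb ##.#.: next=#  (t=6,i=3, bit26=1)
  nb ##..#: next=.  (t=0,i=3, bit25=0)
  nb ##...: next=#  (t=3,i=3, bit24=1)
  nb #.###: next=.  (t=2,i=5, bit23=0)
  nb #.##.: next=#  (t=5,i=6, bit22=1)
  nb #.#.#: next=#  (t=6,i=4, bit21=1)
  nb #.#..: next=#  (t=9,i=5, bit20=1)
  nb #..##: next=.  (t=0,i=0, bit19=0)
  nb #..#.: next=.  (t=0,i=4, bit18=0)
  nb #...#: next=#  (t=4,i=7, bit17=1)
  nb #....: next=#  (t=1,i=7, bit16=1)
  nb .####: next=.  (t=2,i=6, bit15=0)
  nb .###.: next=#  (t=4,i=4, bit14=1)
  nb .##.#: next=#  (t=6,i=9, bit13=1)
  nb .##..: next=.  (t=0,i=2, bit12=0)
  nb .#.##: next=.  (t=5,i=5, bit11=0)
  nb .#.#.: next=#  (t=6,i=5, bit10=1)
  nb .#..#: next=.  (t=0,i=6, bit9=0)
  nb .#...: next=#  (t=1,i=6, bit8=1)
  nb ..###: next=.  (t=3,i=7, bit7=0)
  nb ..##.: next=.  (t=0,i=1, bit6=0)
  nb ..#.#: next=#  (t=5,i=4, bit5=1)
  nb ..#..: next=#  (t=0,i=5, bit4=1)
  nb ...##: next=.  (t=3,i=6, bit3=0)
  nb ...#.: next=.  (t=1,i=4, bit2=0)
  nb ....#: next=#  (t=1,i=3, bit1=1)
  nb .....: next=#  (t=1,i=0, bit0=1)
  bits 11000101011100110110010100110011 = 3312674099

3312674099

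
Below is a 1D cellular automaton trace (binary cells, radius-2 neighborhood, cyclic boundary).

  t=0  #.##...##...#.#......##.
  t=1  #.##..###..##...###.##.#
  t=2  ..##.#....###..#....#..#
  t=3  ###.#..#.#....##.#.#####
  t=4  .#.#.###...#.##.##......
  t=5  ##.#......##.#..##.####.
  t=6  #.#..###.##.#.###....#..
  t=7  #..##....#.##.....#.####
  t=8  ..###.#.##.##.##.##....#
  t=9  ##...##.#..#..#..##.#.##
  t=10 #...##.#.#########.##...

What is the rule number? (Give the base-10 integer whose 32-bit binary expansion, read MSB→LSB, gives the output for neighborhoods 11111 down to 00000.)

  nb #####: next=.  (t=3,i=0, bit31=0)
  nb ####.: next=#  (t=3,i=1, bit30=1)
  nb ###.#: next=.  (t=1,i=18, bit29=0)
  nb ###..: next=.  (t=1,i=8, bit28=0)
  nb ##.##: next=.  (t=1,i=1, bit27=0)
  nb ##.#.: next=#  (t=0,i=23, bit26=1)
  nb ##..#: next=.  (t=1,i=4, bit25=0)
  nb ##...: next=.  (t=0,i=4, bit24=0)
  nb #.###: next=.  (t=3,i=19, bit23=0)
  nb #.##.: next=#  (t=0,i=2, bit22=1)
  nb #.#.#: next=#  (t=0,i=0, bit21=1)
  nb #.#..: next=.  (t=0,i=14, bit20=0)
  nb #..##: next=#  (t=1,i=5, bit19=1)
  nb #..#.: next=#  (t=2,i=14, bit18=1)
  nb #...#: next=.  (t=0,i=5, bit17=0)
  nb #....: next=#  (t=0,i=16, bit16=1)
  nb .####: next=.  (t=3,i=20, bit15=0)
  nb .###.: next=.  (t=1,i=7, bit14=0)
  nb .##.#: next=.  (t=0,i=22, bit13=0)
  nb .##..: next=#  (t=0,i=3, bit12=1)
  nb .#.##: next=.  (t=0,i=1, bit11=0)
  nb .#.#.: next=.  (t=0,i=13, bit10=0)
  nb .#..#: next=#  (t=2,i=0, bit9=1)
  nb .#...: next=.  (t=0,i=15, bit8=0)
  nb ..###: next=.  (t=1,i=6, bit7=0)
  nb ..##.: next=#  (t=0,i=7, bit6=1)
  nb ..#.#: next=#  (t=0,i=12, bit5=1)
  nb ..#..: next=#  (t=2,i=15, bit4=1)
  nb ...##: next=#  (t=0,i=6, bit3=1)
  nb ...#.: next=#  (t=0,i=11, bit2=1)
  nb ....#: next=.  (t=0,i=19, bit1=0)
  nb .....: next=#  (t=0,i=17, bit0=1)
  bits 01000100011011010001001001111101 = 1147998845

1147998845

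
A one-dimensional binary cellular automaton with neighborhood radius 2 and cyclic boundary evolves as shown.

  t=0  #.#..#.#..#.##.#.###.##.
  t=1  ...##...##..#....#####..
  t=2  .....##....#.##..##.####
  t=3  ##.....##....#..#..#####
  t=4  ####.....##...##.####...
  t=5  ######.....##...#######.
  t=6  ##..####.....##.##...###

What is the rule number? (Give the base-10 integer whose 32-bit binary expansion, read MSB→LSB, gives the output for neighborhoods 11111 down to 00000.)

  ##### -> .   bit 31 = 0  t=1,i=19
  ####. -> #   bit 30 = 1  t=1,i=20
  ###.# -> #   bit 29 = 1  t=0,i=19
  ###.. -> #   bit 28 = 1  t=1,i=21
  ##.## -> #   bit 27 = 1  t=0,i=20
  ##.#. -> .   bit 26 = 0  t=0,i=14
  ##..# -> .   bit 25 = 0  t=1,i=10
  ##... -> #   bit 24 = 1  t=1,i=5
  #.### -> #   bit 23 = 1  t=0,i=17
  #.##. -> #   bit 22 = 1  t=0,i=12
  #.#.# -> .   bit 21 = 0  t=0,i=0
  #.#.. -> .   bit 20 = 0  t=0,i=2
  #..## -> #   bit 19 = 1  t=2,i=16
  #..#. -> #   bit 18 = 1  t=0,i=4
  #...# -> #   bit 17 = 1  t=1,i=6
  #.... -> #   bit 16 = 1  t=1,i=14
  .#### -> #   bit 15 = 1  t=1,i=18
  .###. -> #   bit 14 = 1  t=0,i=18
  .##.# -> .   bit 13 = 0  t=0,i=13
  .##.. -> .   bit 12 = 0  t=1,i=4
  .#.## -> .   bit 11 = 0  t=0,i=11
  .#.#. -> .   bit 10 = 0  t=0,i=1
  .#..# -> #   bit 9 = 1  t=0,i=3
  .#... -> #   bit 8 = 1  t=1,i=13
  ..### -> #   bit 7 = 1  t=1,i=17
  ..##. -> .   bit 6 = 0  t=1,i=3
  ..#.# -> .   bit 5 = 0  t=0,i=5
  ..#.. -> .   bit 4 = 0  t=1,i=12
  ...## -> .   bit 3 = 0  t=1,i=2
  ...#. -> .   bit 2 = 0  t=2,i=10
  ....# -> .   bit 1 = 0  t=1,i=1
  ..... -> .   bit 0 = 0  t=1,i=0
  bits 01111001110011111100001110000000 = 2043659136

2043659136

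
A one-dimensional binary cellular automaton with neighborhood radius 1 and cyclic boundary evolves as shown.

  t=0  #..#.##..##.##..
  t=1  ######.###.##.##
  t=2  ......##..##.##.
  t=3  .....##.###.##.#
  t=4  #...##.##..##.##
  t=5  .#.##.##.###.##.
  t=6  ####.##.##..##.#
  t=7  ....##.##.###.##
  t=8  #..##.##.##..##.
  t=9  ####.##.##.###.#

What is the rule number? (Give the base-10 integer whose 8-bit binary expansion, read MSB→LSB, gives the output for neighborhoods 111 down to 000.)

62

  ### -> .   bit 7 = 0  t=1,i=0
  ##. -> .   bit 6 = 0  t=0,i=6
  #.# -> #   bit 5 = 1  t=0,i=4
  #.. -> #   bit 4 = 1  t=0,i=1
  .## -> #   bit 3 = 1  t=0,i=5
  .#. -> #   bit 2 = 1  t=0,i=0
  ..# -> #   bit 1 = 1  t=0,i=2
  ... -> .   bit 0 = 0  t=2,i=0
  bits 00111110 = 62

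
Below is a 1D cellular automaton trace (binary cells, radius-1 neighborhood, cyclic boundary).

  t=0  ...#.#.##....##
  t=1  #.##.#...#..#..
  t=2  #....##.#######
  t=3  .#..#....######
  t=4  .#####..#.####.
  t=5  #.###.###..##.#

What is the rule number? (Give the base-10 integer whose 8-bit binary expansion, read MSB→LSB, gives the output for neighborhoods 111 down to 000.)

  [7] ### => #  t=2,i=9
  [6] ##. => .  t=0,i=8
  [5] #.# => .  t=0,i=4
  [4] #.. => #  t=0,i=0
  [3] .## => .  t=0,i=7
  [2] .#. => #  t=0,i=3
  [1] ..# => #  t=0,i=2
  [0] ... => .  t=0,i=1
  bits 10010110 = 150

150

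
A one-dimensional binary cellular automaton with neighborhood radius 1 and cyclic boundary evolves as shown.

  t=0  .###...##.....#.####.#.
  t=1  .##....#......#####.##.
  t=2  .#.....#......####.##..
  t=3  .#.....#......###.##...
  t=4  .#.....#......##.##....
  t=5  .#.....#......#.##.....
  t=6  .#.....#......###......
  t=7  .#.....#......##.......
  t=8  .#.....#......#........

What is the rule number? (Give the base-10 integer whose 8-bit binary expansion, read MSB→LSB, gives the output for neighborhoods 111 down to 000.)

172

  ### -> #   bit 7 = 1  t=0,i=2
  ##. -> .   bit 6 = 0  t=0,i=3
  #.# -> #   bit 5 = 1  t=0,i=15
  #.. -> .   bit 4 = 0  t=0,i=4
  .## -> #   bit 3 = 1  t=0,i=1
  .#. -> #   bit 2 = 1  t=0,i=14
  ..# -> .   bit 1 = 0  t=0,i=0
  ... -> .   bit 0 = 0  t=0,i=5
  bits 10101100 = 172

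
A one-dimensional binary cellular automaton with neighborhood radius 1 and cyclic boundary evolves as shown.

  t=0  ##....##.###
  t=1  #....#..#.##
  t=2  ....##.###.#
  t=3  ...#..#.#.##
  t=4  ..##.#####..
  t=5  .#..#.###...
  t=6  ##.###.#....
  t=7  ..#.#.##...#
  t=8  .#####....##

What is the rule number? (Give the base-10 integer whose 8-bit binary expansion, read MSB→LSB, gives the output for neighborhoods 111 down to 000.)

  [7] ### => #  t=0,i=0
  [6] ##. => .  t=0,i=1
  [5] #.# => #  t=0,i=8
  [4] #.. => .  t=0,i=2
  [3] .## => .  t=0,i=6
  [2] .#. => #  t=1,i=5
  [1] ..# => #  t=0,i=5
  [0] ... => .  t=0,i=3
  bits 10100110 = 166

166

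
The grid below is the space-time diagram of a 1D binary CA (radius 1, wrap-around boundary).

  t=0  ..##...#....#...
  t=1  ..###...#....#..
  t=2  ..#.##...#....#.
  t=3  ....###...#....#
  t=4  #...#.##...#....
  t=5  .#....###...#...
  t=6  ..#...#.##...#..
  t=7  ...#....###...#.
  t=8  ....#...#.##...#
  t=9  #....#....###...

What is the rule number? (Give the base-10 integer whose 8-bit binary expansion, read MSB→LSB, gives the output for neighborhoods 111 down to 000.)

88

  nb ###: next=.  (t=1,i=3, bit7=0)
  nb ##.: next=#  (t=0,i=3, bit6=1)
  nb #.#: next=.  (t=2,i=3, bit5=0)
  nb #..: next=#  (t=0,i=4, bit4=1)
  nb .##: next=#  (t=0,i=2, bit3=1)
  nb .#.: next=.  (t=0,i=7, bit2=0)
  nb ..#: next=.  (t=0,i=1, bit1=0)
  nb ...: next=.  (t=0,i=0, bit0=0)
  bits 01011000 = 88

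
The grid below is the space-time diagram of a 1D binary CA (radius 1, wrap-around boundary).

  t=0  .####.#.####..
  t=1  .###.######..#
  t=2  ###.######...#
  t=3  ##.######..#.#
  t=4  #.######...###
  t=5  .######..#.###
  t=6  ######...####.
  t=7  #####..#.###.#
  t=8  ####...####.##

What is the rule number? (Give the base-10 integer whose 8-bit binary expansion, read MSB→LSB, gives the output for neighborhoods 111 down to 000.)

173

  [7] ### => #  t=0,i=2
  [6] ##. => .  t=0,i=4
  [5] #.# => #  t=0,i=5
  [4] #.. => .  t=0,i=12
  [3] .## => #  t=0,i=1
  [2] .#. => #  t=0,i=6
  [1] ..# => .  t=0,i=0
  [0] ... => #  t=0,i=13
  bits 10101101 = 173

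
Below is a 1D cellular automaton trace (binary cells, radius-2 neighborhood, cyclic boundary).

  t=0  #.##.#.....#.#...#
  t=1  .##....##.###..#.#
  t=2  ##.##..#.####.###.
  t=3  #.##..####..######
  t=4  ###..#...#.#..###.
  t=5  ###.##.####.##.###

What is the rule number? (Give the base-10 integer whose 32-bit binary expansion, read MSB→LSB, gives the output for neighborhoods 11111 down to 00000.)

  ##### -> #   bit 31 = 1  t=3,i=14
  ####. -> .   bit 30 = 0  t=2,i=11
  ###.# -> #   bit 29 = 1  t=2,i=12
  ###.. -> #   bit 28 = 1  t=1,i=12
  ##.## -> #   bit 27 = 1  t=0,i=1
  ##.#. -> .   bit 26 = 0  t=0,i=4
  ##..# -> .   bit 25 = 0  t=1,i=13
  ##... -> #   bit 24 = 1  t=1,i=3
  #.### -> #   bit 23 = 1  t=1,i=10
  #.##. -> #   bit 22 = 1  t=0,i=2
  #.#.# -> .   bit 21 = 0  t=1,i=17
  #.#.. -> .   bit 20 = 0  t=0,i=5
  #..## -> #   bit 19 = 1  t=3,i=5
  #..#. -> #   bit 18 = 1  t=1,i=14
  #...# -> #   bit 17 = 1  t=0,i=15
  #.... -> #   bit 16 = 1  t=0,i=7
  .#### -> .   bit 15 = 0  t=2,i=10
  .###. -> #   bit 14 = 1  t=1,i=11
  .##.# -> .   bit 13 = 0  t=0,i=0
  .##.. -> .   bit 12 = 0  t=1,i=2
  .#.## -> #   bit 11 = 1  t=1,i=0
  .#.#. -> #   bit 10 = 1  t=0,i=12
  .#..# -> #   bit 9 = 1  t=4,i=12
  .#... -> .   bit 8 = 0  t=0,i=6
  ..### -> .   bit 7 = 0  t=3,i=6
  ..##. -> #   bit 6 = 1  t=0,i=17
  ..#.# -> #   bit 5 = 1  t=0,i=11
  ..#.. -> #   bit 4 = 1  t=4,i=5
  ...## -> .   bit 3 = 0  t=0,i=16
  ...#. -> #   bit 2 = 1  t=0,i=10
  ....# -> .   bit 1 = 0  t=0,i=9
  ..... -> #   bit 0 = 1  t=0,i=8
  bits 10111001110011110100111001110101 = 3117370997

3117370997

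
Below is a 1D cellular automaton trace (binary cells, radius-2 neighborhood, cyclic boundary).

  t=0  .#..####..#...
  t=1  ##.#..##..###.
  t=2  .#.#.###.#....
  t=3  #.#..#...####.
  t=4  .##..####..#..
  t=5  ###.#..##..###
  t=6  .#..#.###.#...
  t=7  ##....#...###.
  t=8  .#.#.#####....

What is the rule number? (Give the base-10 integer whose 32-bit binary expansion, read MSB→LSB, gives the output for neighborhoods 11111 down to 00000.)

1352349021

  nb #####: next=.  (t=5,i=0, bit31=0)
  nb ####.: next=#  (t=0,i=6, bit30=1)
  nb ###.#: next=.  (t=1,i=12, bit29=0)
  nb ###..: next=#  (t=0,i=7, bit28=1)
  nb ##.##: next=.  (t=1,i=13, bit27=0)
  nb ##.#.: next=.  (t=1,i=2, bit26=0)
  nb ##..#: next=.  (t=0,i=8, bit25=0)
  nb ##...: next=.  (t=7,i=2, bit24=0)
  nb #.###: next=#  (t=2,i=5, bit23=1)
  nb #.##.: next=.  (t=1,i=0, bit22=0)
  nb #.#.#: next=.  (t=2,i=3, bit21=0)
  nb #.#..: next=#  (t=1,i=3, bit20=1)
  nb #..##: next=#  (t=0,i=3, bit19=1)
  nb #..#.: next=.  (t=0,i=9, bit18=0)
  nb #...#: next=#  (t=3,i=7, bit17=1)
  nb #....: next=#  (t=0,i=12, bit16=1)
  nb .####: next=.  (t=0,i=5, bit15=0)
  nb .###.: next=.  (t=1,i=11, bit14=0)
  nb .##.#: next=#  (t=1,i=1, bit13=1)
  nb .##..: next=#  (t=1,i=7, bit12=1)
  nb .#.##: next=.  (t=2,i=4, bit11=0)
  nb .#.#.: next=#  (t=2,i=2, bit10=1)
  nb .#..#: next=.  (t=0,i=2, bit9=0)
  nb .#...: next=#  (t=0,i=11, bit8=1)
  nb ..###: next=.  (t=0,i=4, bit7=0)
  nb ..##.: next=#  (t=1,i=6, bit6=1)
  nb ..#.#: next=.  (t=2,i=1, bit5=0)
  nb ..#..: next=#  (t=0,i=1, bit4=1)
  nb ...##: next=#  (t=3,i=8, bit3=1)
  nb ...#.: next=#  (t=0,i=0, bit2=1)
  nb ....#: next=.  (t=0,i=13, bit1=0)
  nb .....: next=#  (t=2,i=12, bit0=1)
  bits 01010000100110110011010101011101 = 1352349021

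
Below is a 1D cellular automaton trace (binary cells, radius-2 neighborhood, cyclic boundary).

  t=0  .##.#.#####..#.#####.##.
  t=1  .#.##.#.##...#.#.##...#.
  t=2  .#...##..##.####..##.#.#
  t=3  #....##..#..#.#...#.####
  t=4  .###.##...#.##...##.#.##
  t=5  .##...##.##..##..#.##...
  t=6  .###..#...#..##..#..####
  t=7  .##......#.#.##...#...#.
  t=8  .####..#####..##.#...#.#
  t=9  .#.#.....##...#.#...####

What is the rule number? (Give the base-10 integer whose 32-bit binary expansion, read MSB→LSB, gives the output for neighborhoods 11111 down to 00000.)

  nb #####: next=#  (t=0,i=8, bit31=1)
  nb ####.: next=#  (t=0,i=9, bit30=1)
  nb ###.#: next=.  (t=0,i=19, bit29=0)
  nb ###..: next=.  (t=0,i=10, bit28=0)
  nb ##.##: next=.  (t=0,i=20, bit27=0)
  nb ##.#.: next=#  (t=0,i=3, bit26=1)
  nb ##..#: next=.  (t=0,i=11, bit25=0)
  nb ##...: next=#  (t=1,i=10, bit24=1)
  nb #.###: next=#  (t=0,i=6, bit23=1)
  nb #.##.: next=.  (t=0,i=21, bit22=0)
  nb #.#.#: next=#  (t=0,i=4, bit21=1)
  nb #.#..: next=.  (t=2,i=1, bit20=0)
  nb #..##: next=.  (t=0,i=0, bit19=0)
  nb #..#.: next=.  (t=0,i=12, bit18=0)
  nb #...#: next=.  (t=1,i=11, bit17=0)
  nb #....: next=#  (t=3,i=2, bit16=1)
  nb .####: next=.  (t=0,i=7, bit15=0)
  nb .###.: next=#  (t=4,i=2, bit14=1)
  nb .##.#: next=.  (t=0,i=2, bit13=0)
  nb .##..: next=#  (t=0,i=22, bit12=1)
  nb .#.##: next=.  (t=0,i=5, bit11=0)
  nb .#.#.: next=#  (t=1,i=14, bit10=1)
  nb .#..#: next=#  (t=1,i=23, bit9=1)
  nb .#...: next=.  (t=2,i=2, bit8=0)
  nb ..###: next=.  (t=6,i=20, bit7=0)
  nb ..##.: next=#  (t=0,i=1, bit6=1)
  nb ..#.#: next=#  (t=0,i=13, bit5=1)
  nb ..#..: next=.  (t=1,i=22, bit4=0)
  nb ...##: next=.  (t=2,i=4, bit3=0)
  nb ...#.: next=#  (t=1,i=12, bit2=1)
  nb ....#: next=#  (t=3,i=3, bit1=1)
  nb .....: next=.  (t=7,i=5, bit0=0)
  bits 11000101101000010101011001100110 = 3315684966

3315684966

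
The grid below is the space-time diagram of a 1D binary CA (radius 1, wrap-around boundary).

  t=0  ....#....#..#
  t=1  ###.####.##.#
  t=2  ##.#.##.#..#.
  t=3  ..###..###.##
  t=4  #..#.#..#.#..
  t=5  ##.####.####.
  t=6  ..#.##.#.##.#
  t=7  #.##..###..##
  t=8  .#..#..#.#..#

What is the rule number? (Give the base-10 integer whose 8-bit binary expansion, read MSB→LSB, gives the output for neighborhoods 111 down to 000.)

  ###|#  b7=1 t=1,i=0
  ##.|.  b6=0 t=1,i=2
  #.#|#  b5=1 t=1,i=3
  #..|#  b4=1 t=0,i=0
  .##|.  b3=0 t=1,i=4
  .#.|#  b2=1 t=0,i=4
  ..#|.  b1=0 t=0,i=3
  ...|#  b0=1 t=0,i=1
  bits 10110101 = 181

181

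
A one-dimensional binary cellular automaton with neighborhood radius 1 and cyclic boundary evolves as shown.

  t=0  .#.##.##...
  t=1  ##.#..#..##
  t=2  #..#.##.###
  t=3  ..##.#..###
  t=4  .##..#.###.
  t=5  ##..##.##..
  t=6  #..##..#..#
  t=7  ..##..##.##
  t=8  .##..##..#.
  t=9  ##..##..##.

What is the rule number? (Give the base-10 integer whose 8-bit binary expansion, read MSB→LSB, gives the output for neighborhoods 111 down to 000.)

143

  ###|#  b7=1 t=1,i=0
  ##.|.  b6=0 t=0,i=4
  #.#|.  b5=0 t=0,i=2
  #..|.  b4=0 t=0,i=8
  .##|#  b3=1 t=0,i=3
  .#.|#  b2=1 t=0,i=1
  ..#|#  b1=1 t=0,i=0
  ...|#  b0=1 t=0,i=9
  bits 10001111 = 143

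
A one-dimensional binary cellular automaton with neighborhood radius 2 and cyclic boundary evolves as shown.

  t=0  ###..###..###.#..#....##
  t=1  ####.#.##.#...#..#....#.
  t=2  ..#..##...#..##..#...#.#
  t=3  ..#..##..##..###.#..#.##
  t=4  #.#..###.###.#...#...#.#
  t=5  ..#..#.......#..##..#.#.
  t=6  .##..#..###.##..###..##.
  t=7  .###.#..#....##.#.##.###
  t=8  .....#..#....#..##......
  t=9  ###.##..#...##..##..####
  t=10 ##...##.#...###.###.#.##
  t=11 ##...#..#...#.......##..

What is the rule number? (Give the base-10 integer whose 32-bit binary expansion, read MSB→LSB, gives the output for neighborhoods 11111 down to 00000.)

  nb #####: next=#  (t=0,i=0, bit31=1)
  nb ####.: next=#  (t=0,i=1, bit30=1)
  nb ###.#: next=.  (t=0,i=12, bit29=0)
  nb ###..: next=#  (t=0,i=2, bit28=1)
  nb ##.##: next=.  (t=4,i=8, bit27=0)
  nb ##.#.: next=.  (t=0,i=13, bit26=0)
  nb ##..#: next=#  (t=0,i=3, bit25=1)
  nb ##...: next=.  (t=2,i=7, bit24=0)
  nb #.###: next=.  (t=1,i=0, bit23=0)
  nb #.##.: next=.  (t=1,i=7, bit22=0)
  nb #.#.#: next=#  (t=1,i=5, bit21=1)
  nb #.#..: next=#  (t=0,i=14, bit20=1)
  nb #..##: next=.  (t=0,i=4, bit19=0)
  nb #..#.: next=.  (t=0,i=16, bit18=0)
  nb #...#: next=.  (t=1,i=12, bit17=0)
  nb #....: next=.  (t=0,i=19, bit16=0)
  nb .####: next=.  (t=0,i=23, bit15=0)
  nb .###.: next=.  (t=0,i=6, bit14=0)
  nb .##.#: next=.  (t=1,i=8, bit13=0)
  nb .##..: next=#  (t=2,i=6, bit12=1)
  nb .#.##: next=#  (t=1,i=6, bit11=1)
  nb .#.#.: next=#  (t=2,i=22, bit10=1)
  nb .#..#: next=.  (t=0,i=15, bit9=0)
  nb .#...: next=.  (t=0,i=18, bit8=0)
  nb ..###: next=#  (t=0,i=5, bit7=1)
  nb ..##.: next=#  (t=2,i=5, bit6=1)
  nb ..#.#: next=.  (t=1,i=22, bit5=0)
  nb ..#..: next=#  (t=0,i=17, bit4=1)
  nb ...##: next=.  (t=0,i=21, bit3=0)
  nb ...#.: next=#  (t=1,i=13, bit2=1)
  nb ....#: next=.  (t=0,i=20, bit1=0)
  nb .....: next=#  (t=5,i=8, bit0=1)
  bits 11010010001100000001110011010101 = 3526368469

3526368469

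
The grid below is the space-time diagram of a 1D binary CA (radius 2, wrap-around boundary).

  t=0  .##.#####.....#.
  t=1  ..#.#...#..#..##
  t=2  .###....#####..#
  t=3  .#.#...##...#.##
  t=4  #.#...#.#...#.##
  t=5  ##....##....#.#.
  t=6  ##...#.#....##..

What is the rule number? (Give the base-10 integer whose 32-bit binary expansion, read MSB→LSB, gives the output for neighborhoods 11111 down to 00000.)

  ##### -> .   bit 31 = 0  t=0,i=6
  ####. -> .   bit 30 = 0  t=0,i=7
  ###.# -> #   bit 29 = 1  t=4,i=0
  ###.. -> #   bit 28 = 1  t=0,i=8
  ##.## -> .   bit 27 = 0  t=0,i=3
  ##.#. -> #   bit 26 = 1  t=3,i=0
  ##..# -> .   bit 25 = 0  t=1,i=0
  ##... -> .   bit 24 = 0  t=0,i=9
  #.### -> #   bit 23 = 1  t=0,i=4
  #.##. -> #   bit 22 = 1  t=3,i=14
  #.#.# -> .   bit 21 = 0  t=3,i=1
  #.#.. -> .   bit 20 = 0  t=1,i=4
  #..## -> .   bit 19 = 0  t=0,i=0
  #..#. -> #   bit 18 = 1  t=1,i=1
  #...# -> .   bit 17 = 0  t=1,i=6
  #.... -> .   bit 16 = 0  t=0,i=10
  .#### -> .   bit 15 = 0  t=0,i=5
  .###. -> .   bit 14 = 0  t=2,i=2
  .##.# -> #   bit 13 = 1  t=0,i=2
  .##.. -> #   bit 12 = 1  t=1,i=15
  .#.## -> .   bit 11 = 0  t=2,i=0
  .#.#. -> #   bit 10 = 1  t=1,i=3
  .#..# -> #   bit 9 = 1  t=0,i=15
  .#... -> .   bit 8 = 0  t=1,i=5
  ..### -> #   bit 7 = 1  t=2,i=8
  ..##. -> .   bit 6 = 0  t=0,i=1
  ..#.# -> #   bit 5 = 1  t=1,i=2
  ..#.. -> #   bit 4 = 1  t=0,i=14
  ...## -> #   bit 3 = 1  t=2,i=7
  ...#. -> .   bit 2 = 0  t=0,i=13
  ....# -> .   bit 1 = 0  t=0,i=12
  ..... -> #   bit 0 = 1  t=0,i=11
  bits 00110100110001000011011010111001 = 885274297

885274297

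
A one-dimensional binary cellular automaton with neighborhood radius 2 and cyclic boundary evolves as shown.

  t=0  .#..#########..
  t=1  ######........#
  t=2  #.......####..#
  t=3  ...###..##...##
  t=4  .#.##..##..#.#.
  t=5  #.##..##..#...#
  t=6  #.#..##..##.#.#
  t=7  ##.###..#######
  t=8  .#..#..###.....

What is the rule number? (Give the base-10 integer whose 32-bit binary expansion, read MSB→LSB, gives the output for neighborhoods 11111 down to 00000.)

611248853

  #####|.  b31=0 t=0,i=6
  ####.|.  b30=0 t=0,i=11
  ###.#|#  b29=1 t=7,i=1
  ###..|.  b28=0 t=0,i=12
  ##.##|.  b27=0 t=5,i=1
  ##.#.|#  b26=1 t=6,i=1
  ##..#|.  b25=0 t=2,i=12
  ##...|.  b24=0 t=0,i=13
  #.###|.  b23=0 t=7,i=3
  #.##.|#  b22=1 t=4,i=3
  #.#.#|#  b21=1 t=6,i=12
  #.#..|.  b20=0 t=4,i=13
  #..##|#  b19=1 t=0,i=3
  #..#.|#  b18=1 t=4,i=0
  #...#|#  b17=1 t=0,i=14
  #....|.  b16=0 t=1,i=7
  .####|#  b15=1 t=0,i=5
  .###.|#  b14=1 t=3,i=4
  .##.#|#  b13=1 t=5,i=0
  .##..|.  b12=0 t=2,i=0
  .#.##|#  b11=1 t=4,i=2
  .#.#.|.  b10=0 t=4,i=12
  .#..#|#  b9=1 t=0,i=2
  .#...|.  b8=0 t=5,i=11
  ..###|#  b7=1 t=0,i=4
  ..##.|#  b6=1 t=2,i=14
  ..#.#|.  b5=0 t=4,i=1
  ..#..|#  b4=1 t=0,i=1
  ...##|.  b3=0 t=1,i=13
  ...#.|#  b2=1 t=0,i=0
  ....#|.  b1=0 t=1,i=12
  .....|#  b0=1 t=1,i=8
  bits 00100100011011101110101011010101 = 611248853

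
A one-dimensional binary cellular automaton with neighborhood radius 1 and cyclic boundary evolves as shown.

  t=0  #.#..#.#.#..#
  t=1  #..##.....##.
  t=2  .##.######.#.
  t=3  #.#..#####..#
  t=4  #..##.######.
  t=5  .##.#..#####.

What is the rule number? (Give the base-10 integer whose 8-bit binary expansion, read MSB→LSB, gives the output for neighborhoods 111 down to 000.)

  ### -> #   bit 7 = 1  t=2,i=5
  ##. -> #   bit 6 = 1  t=0,i=0
  #.# -> .   bit 5 = 0  t=0,i=1
  #.. -> #   bit 4 = 1  t=0,i=3
  .## -> .   bit 3 = 0  t=0,i=12
  .#. -> .   bit 2 = 0  t=0,i=2
  ..# -> #   bit 1 = 1  t=0,i=4
  ... -> #   bit 0 = 1  t=1,i=6
  bits 11010011 = 211

211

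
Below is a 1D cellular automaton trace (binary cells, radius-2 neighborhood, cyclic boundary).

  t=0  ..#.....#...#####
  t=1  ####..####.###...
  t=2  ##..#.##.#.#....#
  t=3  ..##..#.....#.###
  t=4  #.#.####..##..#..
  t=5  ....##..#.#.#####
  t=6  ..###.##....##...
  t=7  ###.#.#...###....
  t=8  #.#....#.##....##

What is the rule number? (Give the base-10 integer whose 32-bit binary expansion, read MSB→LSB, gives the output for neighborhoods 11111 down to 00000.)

  nb #####: next=.  (t=0,i=14, bit31=0)
  nb ####.: next=.  (t=0,i=15, bit30=0)
  nb ###.#: next=#  (t=1,i=9, bit29=1)
  nb ###..: next=.  (t=0,i=16, bit28=0)
  nb ##.##: next=.  (t=1,i=10, bit27=0)
  nb ##.#.: next=.  (t=2,i=8, bit26=0)
  nb ##..#: next=#  (t=0,i=0, bit25=1)
  nb ##...: next=.  (t=1,i=14, bit24=0)
  nb #.###: next=#  (t=1,i=11, bit23=1)
  nb #.##.: next=#  (t=2,i=6, bit22=1)
  nb #.#.#: next=.  (t=2,i=9, bit21=0)
  nb #.#..: next=.  (t=2,i=11, bit20=0)
  nb #..##: next=.  (t=1,i=5, bit19=0)
  nb #..#.: next=#  (t=0,i=1, bit18=1)
  nb #...#: next=.  (t=0,i=10, bit17=0)
  nb #....: next=.  (t=0,i=4, bit16=0)
  nb .####: next=#  (t=0,i=13, bit15=1)
  nb .###.: next=.  (t=1,i=12, bit14=0)
  nb .##.#: next=.  (t=2,i=7, bit13=0)
  nb .##..: next=.  (t=3,i=3, bit12=0)
  nb .#.##: next=.  (t=2,i=5, bit11=0)
  nb .#.#.: next=.  (t=2,i=10, bit10=0)
  nb .#..#: next=#  (t=4,i=15, bit9=1)
  nb .#...: next=#  (t=0,i=3, bit8=1)
  nb ..###: next=#  (t=0,i=12, bit7=1)
  nb ..##.: next=#  (t=3,i=2, bit6=1)
  nb ..#.#: next=.  (t=2,i=4, bit5=0)
  nb ..#..: next=#  (t=0,i=2, bit4=1)
  nb ...##: next=#  (t=0,i=11, bit3=1)
  nb ...#.: next=#  (t=0,i=7, bit2=1)
  nb ....#: next=#  (t=0,i=6, bit1=1)
  nb .....: next=.  (t=0,i=5, bit0=0)
  bits 00100010110001001000001111011110 = 583304158

583304158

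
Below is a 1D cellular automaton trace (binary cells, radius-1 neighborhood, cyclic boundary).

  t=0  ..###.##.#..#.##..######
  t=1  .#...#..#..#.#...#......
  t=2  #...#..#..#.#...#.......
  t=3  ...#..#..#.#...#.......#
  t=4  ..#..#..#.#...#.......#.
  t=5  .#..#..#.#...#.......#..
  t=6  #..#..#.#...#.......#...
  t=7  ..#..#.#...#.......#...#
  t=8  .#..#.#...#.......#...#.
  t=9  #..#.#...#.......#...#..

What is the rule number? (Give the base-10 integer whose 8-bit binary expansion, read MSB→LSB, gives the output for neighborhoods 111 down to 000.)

34

  nb ###: next=.  (t=0,i=3, bit7=0)
  nb ##.: next=.  (t=0,i=4, bit6=0)
  nb #.#: next=#  (t=0,i=5, bit5=1)
  nb #..: next=.  (t=0,i=0, bit4=0)
  nb .##: next=.  (t=0,i=2, bit3=0)
  nb .#.: next=.  (t=0,i=9, bit2=0)
  nb ..#: next=#  (t=0,i=1, bit1=1)
  nb ...: next=.  (t=1,i=3, bit0=0)
  bits 00100010 = 34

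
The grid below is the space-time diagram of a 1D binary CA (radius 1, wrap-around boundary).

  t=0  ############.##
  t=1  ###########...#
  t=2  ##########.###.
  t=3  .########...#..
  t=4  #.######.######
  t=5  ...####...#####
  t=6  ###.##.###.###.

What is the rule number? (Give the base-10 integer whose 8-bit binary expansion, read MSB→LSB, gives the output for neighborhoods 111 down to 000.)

151

  [7] ### => #  t=0,i=0
  [6] ##. => .  t=0,i=11
  [5] #.# => .  t=0,i=12
  [4] #.. => #  t=1,i=11
  [3] .## => .  t=0,i=13
  [2] .#. => #  t=3,i=12
  [1] ..# => #  t=1,i=13
  [0] ... => #  t=1,i=12
  bits 10010111 = 151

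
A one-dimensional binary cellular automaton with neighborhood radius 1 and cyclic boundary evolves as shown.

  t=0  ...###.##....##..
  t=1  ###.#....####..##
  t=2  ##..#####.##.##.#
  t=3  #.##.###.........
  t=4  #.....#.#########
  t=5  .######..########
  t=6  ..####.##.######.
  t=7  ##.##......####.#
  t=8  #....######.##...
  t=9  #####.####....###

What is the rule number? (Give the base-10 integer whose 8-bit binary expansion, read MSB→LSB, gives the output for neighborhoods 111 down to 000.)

  nb ###: next=#  (t=0,i=4, bit7=1)
  nb ##.: next=.  (t=0,i=5, bit6=0)
  nb #.#: next=.  (t=0,i=6, bit5=0)
  nb #..: next=#  (t=0,i=9, bit4=1)
  nb .##: next=.  (t=0,i=3, bit3=0)
  nb .#.: next=#  (t=1,i=4, bit2=1)
  nb ..#: next=#  (t=0,i=2, bit1=1)
  nb ...: next=#  (t=0,i=0, bit0=1)
  bits 10010111 = 151

151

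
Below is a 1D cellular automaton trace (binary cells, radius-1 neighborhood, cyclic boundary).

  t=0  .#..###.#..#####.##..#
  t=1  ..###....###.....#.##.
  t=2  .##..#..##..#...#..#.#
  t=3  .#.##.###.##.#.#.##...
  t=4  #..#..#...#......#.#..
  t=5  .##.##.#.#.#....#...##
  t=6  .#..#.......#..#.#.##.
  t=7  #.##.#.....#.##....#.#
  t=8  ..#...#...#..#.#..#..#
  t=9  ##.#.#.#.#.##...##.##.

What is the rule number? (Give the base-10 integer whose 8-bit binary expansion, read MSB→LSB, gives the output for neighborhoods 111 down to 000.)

26

  nb ###: next=.  (t=0,i=5, bit7=0)
  nb ##.: next=.  (t=0,i=6, bit6=0)
  nb #.#: next=.  (t=0,i=0, bit5=0)
  nb #..: next=#  (t=0,i=2, bit4=1)
  nb .##: next=#  (t=0,i=4, bit3=1)
  nb .#.: next=.  (t=0,i=1, bit2=0)
  nb ..#: next=#  (t=0,i=3, bit1=1)
  nb ...: next=.  (t=1,i=0, bit0=0)
  bits 00011010 = 26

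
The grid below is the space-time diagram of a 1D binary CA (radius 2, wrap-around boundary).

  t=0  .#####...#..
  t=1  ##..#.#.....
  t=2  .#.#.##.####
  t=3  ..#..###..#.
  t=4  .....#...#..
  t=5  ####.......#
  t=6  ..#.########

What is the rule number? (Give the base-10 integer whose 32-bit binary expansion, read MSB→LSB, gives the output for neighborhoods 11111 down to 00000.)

  #####|.  b31=0 t=0,i=3
  ####.|#  b30=1 t=0,i=4
  ###.#|.  b29=0 t=2,i=11
  ###..|.  b28=0 t=0,i=5
  ##.##|#  b27=1 t=2,i=7
  ##.#.|.  b26=0 t=2,i=0
  ##..#|.  b25=0 t=1,i=2
  ##...|#  b24=1 t=0,i=6
  #.###|.  b23=0 t=2,i=8
  #.##.|#  b22=1 t=2,i=5
  #.#.#|.  b21=0 t=2,i=1
  #.#..|#  b20=1 t=1,i=6
  #..##|.  b19=0 t=3,i=4
  #..#.|#  b18=1 t=1,i=3
  #...#|.  b17=0 t=0,i=7
  #....|#  b16=1 t=1,i=8
  .####|.  b15=0 t=0,i=2
  .###.|.  b14=0 t=3,i=6
  .##.#|#  b13=1 t=2,i=6
  .##..|#  b12=1 t=1,i=1
  .#.##|.  b11=0 t=2,i=4
  .#.#.|#  b10=1 t=1,i=5
  .#..#|.  b9=0 t=3,i=3
  .#...|.  b8=0 t=0,i=10
  ..###|#  b7=1 t=0,i=1
  ..##.|.  b6=0 t=1,i=0
  ..#.#|.  b5=0 t=1,i=4
  ..#..|.  b4=0 t=0,i=9
  ...##|#  b3=1 t=0,i=0
  ...#.|.  b2=0 t=0,i=8
  ....#|#  b1=1 t=1,i=10
  .....|#  b0=1 t=1,i=9
  bits 01001001010101010011010010001011 = 1230320779

1230320779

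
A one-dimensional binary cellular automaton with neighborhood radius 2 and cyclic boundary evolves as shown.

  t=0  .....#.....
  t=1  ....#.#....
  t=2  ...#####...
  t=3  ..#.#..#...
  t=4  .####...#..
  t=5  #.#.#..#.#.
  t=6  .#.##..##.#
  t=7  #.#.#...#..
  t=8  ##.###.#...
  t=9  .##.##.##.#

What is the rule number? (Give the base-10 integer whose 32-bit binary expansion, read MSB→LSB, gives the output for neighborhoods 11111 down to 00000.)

  #####|.  b31=0 t=2,i=5
  ####.|.  b30=0 t=2,i=6
  ###.#|#  b29=1 t=8,i=5
  ###..|#  b28=1 t=2,i=7
  ##.##|#  b27=1 t=8,i=2
  ##.#.|.  b26=0 t=6,i=9
  ##..#|.  b25=0 t=6,i=5
  ##...|.  b24=0 t=2,i=8
  #.###|.  b23=0 t=8,i=3
  #.##.|.  b22=0 t=6,i=3
  #.#.#|.  b21=0 t=5,i=0
  #.#..|#  b20=1 t=1,i=6
  #..##|.  b19=0 t=6,i=6
  #..#.|.  b18=0 t=3,i=6
  #...#|.  b17=0 t=4,i=6
  #....|.  b16=0 t=0,i=7
  .####|#  b15=1 t=2,i=4
  .###.|#  b14=1 t=8,i=4
  .##.#|#  b13=1 t=6,i=8
  .##..|#  b12=1 t=6,i=4
  .#.##|#  b11=1 t=6,i=2
  .#.#.|#  b10=1 t=1,i=5
  .#..#|.  b9=0 t=3,i=5
  .#...|#  b8=1 t=0,i=6
  ..###|.  b7=0 t=2,i=3
  ..##.|.  b6=0 t=6,i=7
  ..#.#|#  b5=1 t=1,i=4
  ..#..|.  b4=0 t=0,i=5
  ...##|#  b3=1 t=2,i=2
  ...#.|#  b2=1 t=0,i=4
  ....#|.  b1=0 t=0,i=3
  .....|.  b0=0 t=0,i=0
  bits 00111000000100001111110100101100 = 940637484

940637484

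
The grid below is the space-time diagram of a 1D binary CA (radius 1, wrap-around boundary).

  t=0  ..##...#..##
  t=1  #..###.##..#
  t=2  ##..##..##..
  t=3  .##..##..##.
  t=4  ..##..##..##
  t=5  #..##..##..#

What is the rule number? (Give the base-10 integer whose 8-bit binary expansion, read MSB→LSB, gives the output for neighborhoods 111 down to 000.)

213

  [7] ### => #  t=1,i=4
  [6] ##. => #  t=0,i=3
  [5] #.# => .  t=1,i=6
  [4] #.. => #  t=0,i=0
  [3] .## => .  t=0,i=2
  [2] .#. => #  t=0,i=7
  [1] ..# => .  t=0,i=1
  [0] ... => #  t=0,i=5
  bits 11010101 = 213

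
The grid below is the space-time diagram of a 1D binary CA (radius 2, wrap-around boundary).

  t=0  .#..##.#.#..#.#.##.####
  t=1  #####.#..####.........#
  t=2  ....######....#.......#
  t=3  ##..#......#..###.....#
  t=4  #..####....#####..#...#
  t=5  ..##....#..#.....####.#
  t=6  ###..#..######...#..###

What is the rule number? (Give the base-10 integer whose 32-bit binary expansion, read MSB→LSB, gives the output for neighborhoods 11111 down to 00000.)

606028784

  ##### -> .   bit 31 = 0  t=1,i=1
  ####. -> .   bit 30 = 0  t=0,i=21
  ###.# -> #   bit 29 = 1  t=0,i=22
  ###.. -> .   bit 28 = 0  t=1,i=12
  ##.## -> .   bit 27 = 0  t=0,i=18
  ##.#. -> #   bit 26 = 1  t=0,i=0
  ##..# -> .   bit 25 = 0  t=3,i=2
  ##... -> .   bit 24 = 0  t=1,i=13
  #.### -> .   bit 23 = 0  t=0,i=19
  #.##. -> .   bit 22 = 0  t=0,i=16
  #.#.# -> .   bit 21 = 0  t=0,i=7
  #.#.. -> #   bit 20 = 1  t=0,i=1
  #..## -> #   bit 19 = 1  t=0,i=3
  #..#. -> #   bit 18 = 1  t=0,i=11
  #...# -> #   bit 17 = 1  t=4,i=20
  #.... -> #   bit 16 = 1  t=1,i=14
  .#### -> .   bit 15 = 0  t=0,i=20
  .###. -> #   bit 14 = 1  t=3,i=0
  .##.# -> .   bit 13 = 0  t=0,i=5
  .##.. -> .   bit 12 = 0  t=4,i=0
  .#.## -> .   bit 11 = 0  t=0,i=15
  .#.#. -> .   bit 10 = 0  t=0,i=8
  .#..# -> #   bit 9 = 1  t=0,i=2
  .#... -> #   bit 8 = 1  t=2,i=0
  ..### -> #   bit 7 = 1  t=1,i=9
  ..##. -> #   bit 6 = 1  t=0,i=4
  ..#.# -> #   bit 5 = 1  t=0,i=12
  ..#.. -> #   bit 4 = 1  t=2,i=14
  ...## -> .   bit 3 = 0  t=1,i=21
  ...#. -> .   bit 2 = 0  t=2,i=13
  ....# -> .   bit 1 = 0  t=1,i=20
  ..... -> .   bit 0 = 0  t=1,i=15
  bits 00100100000111110100001111110000 = 606028784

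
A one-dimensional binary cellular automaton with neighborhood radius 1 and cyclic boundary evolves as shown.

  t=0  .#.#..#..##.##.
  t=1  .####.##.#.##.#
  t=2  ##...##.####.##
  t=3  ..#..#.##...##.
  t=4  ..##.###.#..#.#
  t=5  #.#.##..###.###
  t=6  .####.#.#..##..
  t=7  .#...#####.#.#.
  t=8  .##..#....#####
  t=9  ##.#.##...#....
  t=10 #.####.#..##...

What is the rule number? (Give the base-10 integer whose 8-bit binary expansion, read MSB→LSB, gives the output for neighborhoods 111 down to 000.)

  ### -> .   bit 7 = 0  t=1,i=2
  ##. -> .   bit 6 = 0  t=0,i=10
  #.# -> #   bit 5 = 1  t=0,i=2
  #.. -> #   bit 4 = 1  t=0,i=4
  .## -> #   bit 3 = 1  t=0,i=9
  .#. -> #   bit 2 = 1  t=0,i=1
  ..# -> .   bit 1 = 0  t=0,i=0
  ... -> .   bit 0 = 0  t=2,i=3
  bits 00111100 = 60

60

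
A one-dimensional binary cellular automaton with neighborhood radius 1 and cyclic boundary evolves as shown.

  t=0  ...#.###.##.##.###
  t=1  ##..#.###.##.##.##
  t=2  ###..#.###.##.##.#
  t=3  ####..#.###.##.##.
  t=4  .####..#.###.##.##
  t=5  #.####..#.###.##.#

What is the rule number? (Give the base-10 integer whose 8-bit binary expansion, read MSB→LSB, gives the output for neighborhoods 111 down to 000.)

241

  ###|#  b7=1 t=0,i=6
  ##.|#  b6=1 t=0,i=7
  #.#|#  b5=1 t=0,i=4
  #..|#  b4=1 t=0,i=0
  .##|.  b3=0 t=0,i=5
  .#.|.  b2=0 t=0,i=3
  ..#|.  b1=0 t=0,i=2
  ...|#  b0=1 t=0,i=1
  bits 11110001 = 241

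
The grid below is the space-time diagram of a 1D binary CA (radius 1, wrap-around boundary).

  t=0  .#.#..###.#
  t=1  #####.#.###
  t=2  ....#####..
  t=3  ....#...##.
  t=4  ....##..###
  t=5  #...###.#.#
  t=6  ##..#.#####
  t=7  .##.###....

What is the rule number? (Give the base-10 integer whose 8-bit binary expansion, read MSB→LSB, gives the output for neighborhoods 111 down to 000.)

124

  [7] ### => .  t=0,i=7
  [6] ##. => #  t=0,i=8
  [5] #.# => #  t=0,i=0
  [4] #.. => #  t=0,i=4
  [3] .## => #  t=0,i=6
  [2] .#. => #  t=0,i=1
  [1] ..# => .  t=0,i=5
  [0] ... => .  t=2,i=0
  bits 01111100 = 124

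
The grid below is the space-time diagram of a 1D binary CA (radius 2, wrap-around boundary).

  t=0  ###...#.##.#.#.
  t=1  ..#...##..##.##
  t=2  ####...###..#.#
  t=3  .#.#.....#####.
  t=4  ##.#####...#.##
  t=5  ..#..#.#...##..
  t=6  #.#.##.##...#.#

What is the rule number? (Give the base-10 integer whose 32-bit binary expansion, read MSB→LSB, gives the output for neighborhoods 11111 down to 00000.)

  nb #####: next=#  (t=2,i=1, bit31=1)
  nb ####.: next=.  (t=2,i=2, bit30=0)
  nb ###.#: next=.  (t=4,i=1, bit29=0)
  nb ###..: next=#  (t=0,i=2, bit28=1)
  nb ##.##: next=#  (t=1,i=12, bit27=1)
  nb ##.#.: next=#  (t=0,i=10, bit26=1)
  nb ##..#: next=#  (t=1,i=0, bit25=1)
  nb ##...: next=.  (t=0,i=3, bit24=0)
  nb #.###: next=.  (t=0,i=0, bit23=0)
  nb #.##.: next=.  (t=0,i=8, bit22=0)
  nb #.#.#: next=#  (t=0,i=11, bit21=1)
  nb #.#..: next=#  (t=3,i=3, bit20=1)
  nb #..##: next=#  (t=1,i=9, bit19=1)
  nb #..#.: next=#  (t=1,i=1, bit18=1)
  nb #...#: next=.  (t=0,i=4, bit17=0)
  nb #....: next=#  (t=3,i=5, bit16=1)
  nb .####: next=.  (t=2,i=0, bit15=0)
  nb .###.: next=.  (t=0,i=1, bit14=0)
  nb .##.#: next=.  (t=0,i=9, bit13=0)
  nb .##..: next=#  (t=1,i=7, bit12=1)
  nb .#.##: next=#  (t=0,i=7, bit11=1)
  nb .#.#.: next=.  (t=0,i=12, bit10=0)
  nb .#..#: next=.  (t=5,i=3, bit9=0)
  nb .#...: next=#  (t=1,i=3, bit8=1)
  nb ..###: next=.  (t=2,i=7, bit7=0)
  nb ..##.: next=.  (t=1,i=6, bit6=0)
  nb ..#.#: next=#  (t=0,i=6, bit5=1)
  nb ..#..: next=#  (t=1,i=2, bit4=1)
  nb ...##: next=.  (t=1,i=5, bit3=0)
  nb ...#.: next=.  (t=0,i=5, bit2=0)
  nb ....#: next=#  (t=3,i=7, bit1=1)
  nb .....: next=#  (t=3,i=6, bit0=1)
  bits 10011110001111010001100100110011 = 2654804275

2654804275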